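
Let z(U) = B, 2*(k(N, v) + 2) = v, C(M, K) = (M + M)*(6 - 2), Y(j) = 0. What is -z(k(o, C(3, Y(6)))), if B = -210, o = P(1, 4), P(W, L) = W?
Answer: 210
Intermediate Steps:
C(M, K) = 8*M (C(M, K) = (2*M)*4 = 8*M)
o = 1
k(N, v) = -2 + v/2
z(U) = -210
-z(k(o, C(3, Y(6)))) = -1*(-210) = 210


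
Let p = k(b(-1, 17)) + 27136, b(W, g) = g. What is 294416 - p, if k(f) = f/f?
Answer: 267279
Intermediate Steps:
k(f) = 1
p = 27137 (p = 1 + 27136 = 27137)
294416 - p = 294416 - 1*27137 = 294416 - 27137 = 267279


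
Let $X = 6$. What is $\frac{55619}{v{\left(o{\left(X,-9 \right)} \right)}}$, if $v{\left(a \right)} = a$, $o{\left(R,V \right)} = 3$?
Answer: $\frac{55619}{3} \approx 18540.0$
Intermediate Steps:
$\frac{55619}{v{\left(o{\left(X,-9 \right)} \right)}} = \frac{55619}{3}$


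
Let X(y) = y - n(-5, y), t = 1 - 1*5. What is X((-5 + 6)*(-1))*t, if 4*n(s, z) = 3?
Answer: 7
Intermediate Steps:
n(s, z) = ¾ (n(s, z) = (¼)*3 = ¾)
t = -4 (t = 1 - 5 = -4)
X(y) = -¾ + y (X(y) = y - 1*¾ = y - ¾ = -¾ + y)
X((-5 + 6)*(-1))*t = (-¾ + (-5 + 6)*(-1))*(-4) = (-¾ + 1*(-1))*(-4) = (-¾ - 1)*(-4) = -7/4*(-4) = 7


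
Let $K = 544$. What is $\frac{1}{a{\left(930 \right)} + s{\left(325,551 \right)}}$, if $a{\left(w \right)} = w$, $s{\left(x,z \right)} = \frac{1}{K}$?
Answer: $\frac{544}{505921} \approx 0.0010753$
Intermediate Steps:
$s{\left(x,z \right)} = \frac{1}{544}$
$\frac{1}{a{\left(930 \right)} + s{\left(325,551 \right)}} = \frac{1}{930 + \frac{1}{544}} = \frac{1}{\frac{505921}{544}} = \frac{544}{505921}$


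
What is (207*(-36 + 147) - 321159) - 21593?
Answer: -319775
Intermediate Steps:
(207*(-36 + 147) - 321159) - 21593 = (207*111 - 321159) - 21593 = (22977 - 321159) - 21593 = -298182 - 21593 = -319775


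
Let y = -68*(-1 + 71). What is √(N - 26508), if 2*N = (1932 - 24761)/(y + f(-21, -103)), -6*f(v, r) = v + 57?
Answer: I*√602068350541/4766 ≈ 162.81*I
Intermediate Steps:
f(v, r) = -19/2 - v/6 (f(v, r) = -(v + 57)/6 = -(57 + v)/6 = -19/2 - v/6)
y = -4760 (y = -68*70 = -4760)
N = 22829/9532 (N = ((1932 - 24761)/(-4760 + (-19/2 - ⅙*(-21))))/2 = (-22829/(-4760 + (-19/2 + 7/2)))/2 = (-22829/(-4760 - 6))/2 = (-22829/(-4766))/2 = (-22829*(-1/4766))/2 = (½)*(22829/4766) = 22829/9532 ≈ 2.3950)
√(N - 26508) = √(22829/9532 - 26508) = √(-252651427/9532) = I*√602068350541/4766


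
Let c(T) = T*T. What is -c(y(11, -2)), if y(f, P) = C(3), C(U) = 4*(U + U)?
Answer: -576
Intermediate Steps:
C(U) = 8*U (C(U) = 4*(2*U) = 8*U)
y(f, P) = 24 (y(f, P) = 8*3 = 24)
c(T) = T**2
-c(y(11, -2)) = -1*24**2 = -1*576 = -576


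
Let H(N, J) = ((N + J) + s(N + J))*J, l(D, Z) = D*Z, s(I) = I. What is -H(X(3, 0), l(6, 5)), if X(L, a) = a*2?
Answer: -1800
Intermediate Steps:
X(L, a) = 2*a
H(N, J) = J*(2*J + 2*N) (H(N, J) = ((N + J) + (N + J))*J = ((J + N) + (J + N))*J = (2*J + 2*N)*J = J*(2*J + 2*N))
-H(X(3, 0), l(6, 5)) = -2*6*5*(6*5 + 2*0) = -2*30*(30 + 0) = -2*30*30 = -1*1800 = -1800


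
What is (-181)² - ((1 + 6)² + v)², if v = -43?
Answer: 32725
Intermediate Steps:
(-181)² - ((1 + 6)² + v)² = (-181)² - ((1 + 6)² - 43)² = 32761 - (7² - 43)² = 32761 - (49 - 43)² = 32761 - 1*6² = 32761 - 1*36 = 32761 - 36 = 32725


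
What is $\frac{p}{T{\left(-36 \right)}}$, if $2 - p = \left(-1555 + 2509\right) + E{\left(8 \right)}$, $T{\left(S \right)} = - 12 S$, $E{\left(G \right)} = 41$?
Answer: $- \frac{331}{144} \approx -2.2986$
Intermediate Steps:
$p = -993$ ($p = 2 - \left(\left(-1555 + 2509\right) + 41\right) = 2 - \left(954 + 41\right) = 2 - 995 = -993$)
$\frac{p}{T{\left(-36 \right)}} = - \frac{993}{\left(-12\right) \left(-36\right)} = - \frac{993}{432} = \left(-993\right) \frac{1}{432} = - \frac{331}{144}$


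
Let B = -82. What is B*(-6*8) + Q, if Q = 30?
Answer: 3966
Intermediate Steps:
B*(-6*8) + Q = -(-492)*8 + 30 = -82*(-48) + 30 = 3936 + 30 = 3966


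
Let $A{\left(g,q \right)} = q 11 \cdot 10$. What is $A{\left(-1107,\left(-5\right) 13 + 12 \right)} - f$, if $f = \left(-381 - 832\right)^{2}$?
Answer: $-1477199$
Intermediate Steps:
$f = 1471369$ ($f = \left(-1213\right)^{2} = 1471369$)
$A{\left(g,q \right)} = 110 q$ ($A{\left(g,q \right)} = 11 q 10 = 110 q$)
$A{\left(-1107,\left(-5\right) 13 + 12 \right)} - f = 110 \left(\left(-5\right) 13 + 12\right) - 1471369 = 110 \left(-65 + 12\right) - 1471369 = 110 \left(-53\right) - 1471369 = -5830 - 1471369 = -1477199$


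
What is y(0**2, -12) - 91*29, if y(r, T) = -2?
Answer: -2641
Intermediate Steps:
y(0**2, -12) - 91*29 = -2 - 91*29 = -2 - 2639 = -2641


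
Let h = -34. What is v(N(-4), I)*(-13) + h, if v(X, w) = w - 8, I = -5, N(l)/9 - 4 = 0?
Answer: 135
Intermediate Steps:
N(l) = 36 (N(l) = 36 + 9*0 = 36 + 0 = 36)
v(X, w) = -8 + w
v(N(-4), I)*(-13) + h = (-8 - 5)*(-13) - 34 = -13*(-13) - 34 = 169 - 34 = 135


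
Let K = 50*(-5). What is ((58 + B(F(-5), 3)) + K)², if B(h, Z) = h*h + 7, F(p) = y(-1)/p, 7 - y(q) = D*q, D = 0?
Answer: 20939776/625 ≈ 33504.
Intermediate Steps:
y(q) = 7 (y(q) = 7 - 0*q = 7 - 1*0 = 7 + 0 = 7)
F(p) = 7/p
B(h, Z) = 7 + h² (B(h, Z) = h² + 7 = 7 + h²)
K = -250
((58 + B(F(-5), 3)) + K)² = ((58 + (7 + (7/(-5))²)) - 250)² = ((58 + (7 + (7*(-⅕))²)) - 250)² = ((58 + (7 + (-7/5)²)) - 250)² = ((58 + (7 + 49/25)) - 250)² = ((58 + 224/25) - 250)² = (1674/25 - 250)² = (-4576/25)² = 20939776/625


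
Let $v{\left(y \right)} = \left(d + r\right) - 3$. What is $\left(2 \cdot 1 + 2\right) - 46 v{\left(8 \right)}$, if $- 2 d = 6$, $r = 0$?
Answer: $280$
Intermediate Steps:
$d = -3$ ($d = \left(- \frac{1}{2}\right) 6 = -3$)
$v{\left(y \right)} = -6$ ($v{\left(y \right)} = \left(-3 + 0\right) - 3 = -3 - 3 = -6$)
$\left(2 \cdot 1 + 2\right) - 46 v{\left(8 \right)} = \left(2 \cdot 1 + 2\right) - -276 = \left(2 + 2\right) + 276 = 4 + 276 = 280$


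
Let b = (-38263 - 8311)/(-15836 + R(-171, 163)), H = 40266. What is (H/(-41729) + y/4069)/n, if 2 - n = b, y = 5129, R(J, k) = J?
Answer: -803322291809/2472219582560 ≈ -0.32494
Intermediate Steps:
b = 46574/16007 (b = (-38263 - 8311)/(-15836 - 171) = -46574/(-16007) = -46574*(-1/16007) = 46574/16007 ≈ 2.9096)
n = -14560/16007 (n = 2 - 1*46574/16007 = 2 - 46574/16007 = -14560/16007 ≈ -0.90960)
(H/(-41729) + y/4069)/n = (40266/(-41729) + 5129/4069)/(-14560/16007) = (40266*(-1/41729) + 5129*(1/4069))*(-16007/14560) = (-40266/41729 + 5129/4069)*(-16007/14560) = (50185687/169795301)*(-16007/14560) = -803322291809/2472219582560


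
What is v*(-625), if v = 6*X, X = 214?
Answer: -802500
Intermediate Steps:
v = 1284 (v = 6*214 = 1284)
v*(-625) = 1284*(-625) = -802500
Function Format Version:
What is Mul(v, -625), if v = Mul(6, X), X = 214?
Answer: -802500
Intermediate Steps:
v = 1284 (v = Mul(6, 214) = 1284)
Mul(v, -625) = Mul(1284, -625) = -802500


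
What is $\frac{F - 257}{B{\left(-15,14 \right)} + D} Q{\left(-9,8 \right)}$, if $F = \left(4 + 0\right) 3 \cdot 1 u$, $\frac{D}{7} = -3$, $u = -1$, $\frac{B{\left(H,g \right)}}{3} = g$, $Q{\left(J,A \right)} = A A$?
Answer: $- \frac{17216}{21} \approx -819.81$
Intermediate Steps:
$Q{\left(J,A \right)} = A^{2}$
$B{\left(H,g \right)} = 3 g$
$D = -21$ ($D = 7 \left(-3\right) = -21$)
$F = -12$ ($F = \left(4 + 0\right) 3 \cdot 1 \left(-1\right) = 4 \cdot 3 \left(-1\right) = 4 \left(-3\right) = -12$)
$\frac{F - 257}{B{\left(-15,14 \right)} + D} Q{\left(-9,8 \right)} = \frac{-12 - 257}{3 \cdot 14 - 21} \cdot 8^{2} = - \frac{269}{42 - 21} \cdot 64 = - \frac{269}{21} \cdot 64 = \left(-269\right) \frac{1}{21} \cdot 64 = \left(- \frac{269}{21}\right) 64 = - \frac{17216}{21}$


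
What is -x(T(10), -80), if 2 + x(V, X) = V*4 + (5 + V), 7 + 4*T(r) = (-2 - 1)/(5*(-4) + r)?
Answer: 43/8 ≈ 5.3750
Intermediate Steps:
T(r) = -7/4 - 3/(4*(-20 + r)) (T(r) = -7/4 + ((-2 - 1)/(5*(-4) + r))/4 = -7/4 + (-3/(-20 + r))/4 = -7/4 - 3/(4*(-20 + r)))
x(V, X) = 3 + 5*V (x(V, X) = -2 + (V*4 + (5 + V)) = -2 + (4*V + (5 + V)) = -2 + (5 + 5*V) = 3 + 5*V)
-x(T(10), -80) = -(3 + 5*((137 - 7*10)/(4*(-20 + 10)))) = -(3 + 5*((¼)*(137 - 70)/(-10))) = -(3 + 5*((¼)*(-⅒)*67)) = -(3 + 5*(-67/40)) = -(3 - 67/8) = -1*(-43/8) = 43/8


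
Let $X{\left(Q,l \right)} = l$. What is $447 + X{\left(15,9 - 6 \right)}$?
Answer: $450$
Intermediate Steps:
$447 + X{\left(15,9 - 6 \right)} = 447 + \left(9 - 6\right) = 447 + 3 = 450$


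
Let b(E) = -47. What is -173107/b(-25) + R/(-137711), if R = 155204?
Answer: 3404491927/924631 ≈ 3682.0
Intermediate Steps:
-173107/b(-25) + R/(-137711) = -173107/(-47) + 155204/(-137711) = -173107*(-1/47) + 155204*(-1/137711) = 173107/47 - 22172/19673 = 3404491927/924631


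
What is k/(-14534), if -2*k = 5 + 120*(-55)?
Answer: -6595/29068 ≈ -0.22688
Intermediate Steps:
k = 6595/2 (k = -(5 + 120*(-55))/2 = -(5 - 6600)/2 = -½*(-6595) = 6595/2 ≈ 3297.5)
k/(-14534) = (6595/2)/(-14534) = (6595/2)*(-1/14534) = -6595/29068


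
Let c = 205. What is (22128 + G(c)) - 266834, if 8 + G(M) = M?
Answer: -244509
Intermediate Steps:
G(M) = -8 + M
(22128 + G(c)) - 266834 = (22128 + (-8 + 205)) - 266834 = (22128 + 197) - 266834 = 22325 - 266834 = -244509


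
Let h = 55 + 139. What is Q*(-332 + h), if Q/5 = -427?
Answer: 294630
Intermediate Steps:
Q = -2135 (Q = 5*(-427) = -2135)
h = 194
Q*(-332 + h) = -2135*(-332 + 194) = -2135*(-138) = 294630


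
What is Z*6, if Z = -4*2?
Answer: -48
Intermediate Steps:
Z = -8
Z*6 = -8*6 = -48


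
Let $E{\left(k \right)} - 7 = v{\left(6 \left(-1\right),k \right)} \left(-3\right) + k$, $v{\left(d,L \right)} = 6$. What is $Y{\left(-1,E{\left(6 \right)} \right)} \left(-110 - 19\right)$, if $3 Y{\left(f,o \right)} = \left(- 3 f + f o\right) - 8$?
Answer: $0$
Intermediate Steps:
$E{\left(k \right)} = -11 + k$ ($E{\left(k \right)} = 7 + \left(6 \left(-3\right) + k\right) = 7 + \left(-18 + k\right) = -11 + k$)
$Y{\left(f,o \right)} = - \frac{8}{3} - f + \frac{f o}{3}$ ($Y{\left(f,o \right)} = \frac{\left(- 3 f + f o\right) - 8}{3} = \frac{-8 - 3 f + f o}{3} = - \frac{8}{3} - f + \frac{f o}{3}$)
$Y{\left(-1,E{\left(6 \right)} \right)} \left(-110 - 19\right) = \left(- \frac{8}{3} - -1 + \frac{1}{3} \left(-1\right) \left(-11 + 6\right)\right) \left(-110 - 19\right) = \left(- \frac{8}{3} + 1 + \frac{1}{3} \left(-1\right) \left(-5\right)\right) \left(-129\right) = \left(- \frac{8}{3} + 1 + \frac{5}{3}\right) \left(-129\right) = 0 \left(-129\right) = 0$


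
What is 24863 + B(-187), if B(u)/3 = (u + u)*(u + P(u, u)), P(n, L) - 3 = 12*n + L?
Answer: 2958893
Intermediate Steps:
P(n, L) = 3 + L + 12*n (P(n, L) = 3 + (12*n + L) = 3 + (L + 12*n) = 3 + L + 12*n)
B(u) = 6*u*(3 + 14*u) (B(u) = 3*((u + u)*(u + (3 + u + 12*u))) = 3*((2*u)*(u + (3 + 13*u))) = 3*((2*u)*(3 + 14*u)) = 3*(2*u*(3 + 14*u)) = 6*u*(3 + 14*u))
24863 + B(-187) = 24863 + 6*(-187)*(3 + 14*(-187)) = 24863 + 6*(-187)*(3 - 2618) = 24863 + 6*(-187)*(-2615) = 24863 + 2934030 = 2958893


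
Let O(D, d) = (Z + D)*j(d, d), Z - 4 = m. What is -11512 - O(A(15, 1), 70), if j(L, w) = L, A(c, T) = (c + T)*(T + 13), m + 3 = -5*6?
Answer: -25162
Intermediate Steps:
m = -33 (m = -3 - 5*6 = -3 - 30 = -33)
A(c, T) = (13 + T)*(T + c) (A(c, T) = (T + c)*(13 + T) = (13 + T)*(T + c))
Z = -29 (Z = 4 - 33 = -29)
O(D, d) = d*(-29 + D) (O(D, d) = (-29 + D)*d = d*(-29 + D))
-11512 - O(A(15, 1), 70) = -11512 - 70*(-29 + (1² + 13*1 + 13*15 + 1*15)) = -11512 - 70*(-29 + (1 + 13 + 195 + 15)) = -11512 - 70*(-29 + 224) = -11512 - 70*195 = -11512 - 1*13650 = -11512 - 13650 = -25162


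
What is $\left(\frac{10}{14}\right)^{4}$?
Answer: $\frac{625}{2401} \approx 0.26031$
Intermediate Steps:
$\left(\frac{10}{14}\right)^{4} = \left(10 \cdot \frac{1}{14}\right)^{4} = \left(\frac{5}{7}\right)^{4} = \frac{625}{2401}$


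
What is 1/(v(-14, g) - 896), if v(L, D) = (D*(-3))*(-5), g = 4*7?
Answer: -1/476 ≈ -0.0021008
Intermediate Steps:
g = 28
v(L, D) = 15*D (v(L, D) = -3*D*(-5) = 15*D)
1/(v(-14, g) - 896) = 1/(15*28 - 896) = 1/(420 - 896) = 1/(-476) = -1/476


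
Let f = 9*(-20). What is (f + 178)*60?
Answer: -120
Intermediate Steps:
f = -180
(f + 178)*60 = (-180 + 178)*60 = -2*60 = -120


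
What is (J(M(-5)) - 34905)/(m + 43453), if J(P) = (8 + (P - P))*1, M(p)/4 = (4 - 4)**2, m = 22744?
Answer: -34897/66197 ≈ -0.52717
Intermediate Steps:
M(p) = 0 (M(p) = 4*(4 - 4)**2 = 4*0**2 = 4*0 = 0)
J(P) = 8 (J(P) = (8 + 0)*1 = 8*1 = 8)
(J(M(-5)) - 34905)/(m + 43453) = (8 - 34905)/(22744 + 43453) = -34897/66197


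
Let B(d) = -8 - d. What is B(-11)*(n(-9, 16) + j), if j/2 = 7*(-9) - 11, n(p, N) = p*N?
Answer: -876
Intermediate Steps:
n(p, N) = N*p
j = -148 (j = 2*(7*(-9) - 11) = 2*(-63 - 11) = 2*(-74) = -148)
B(-11)*(n(-9, 16) + j) = (-8 - 1*(-11))*(16*(-9) - 148) = (-8 + 11)*(-144 - 148) = 3*(-292) = -876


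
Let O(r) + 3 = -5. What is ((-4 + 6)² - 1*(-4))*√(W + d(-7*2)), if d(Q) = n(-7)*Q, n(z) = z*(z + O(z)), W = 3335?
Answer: 8*√1865 ≈ 345.49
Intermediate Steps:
O(r) = -8 (O(r) = -3 - 5 = -8)
n(z) = z*(-8 + z) (n(z) = z*(z - 8) = z*(-8 + z))
d(Q) = 105*Q (d(Q) = (-7*(-8 - 7))*Q = (-7*(-15))*Q = 105*Q)
((-4 + 6)² - 1*(-4))*√(W + d(-7*2)) = ((-4 + 6)² - 1*(-4))*√(3335 + 105*(-7*2)) = (2² + 4)*√(3335 + 105*(-14)) = (4 + 4)*√(3335 - 1470) = 8*√1865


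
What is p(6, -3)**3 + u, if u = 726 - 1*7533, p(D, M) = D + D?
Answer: -5079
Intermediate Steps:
p(D, M) = 2*D
u = -6807 (u = 726 - 7533 = -6807)
p(6, -3)**3 + u = (2*6)**3 - 6807 = 12**3 - 6807 = 1728 - 6807 = -5079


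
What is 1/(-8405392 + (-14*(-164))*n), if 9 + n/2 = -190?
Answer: -1/9319200 ≈ -1.0731e-7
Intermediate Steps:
n = -398 (n = -18 + 2*(-190) = -18 - 380 = -398)
1/(-8405392 + (-14*(-164))*n) = 1/(-8405392 - 14*(-164)*(-398)) = 1/(-8405392 + 2296*(-398)) = 1/(-8405392 - 913808) = 1/(-9319200) = -1/9319200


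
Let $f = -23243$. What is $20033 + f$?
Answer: $-3210$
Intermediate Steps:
$20033 + f = 20033 - 23243 = -3210$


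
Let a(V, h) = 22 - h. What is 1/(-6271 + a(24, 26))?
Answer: -1/6275 ≈ -0.00015936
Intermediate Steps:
1/(-6271 + a(24, 26)) = 1/(-6271 + (22 - 1*26)) = 1/(-6271 + (22 - 26)) = 1/(-6271 - 4) = 1/(-6275) = -1/6275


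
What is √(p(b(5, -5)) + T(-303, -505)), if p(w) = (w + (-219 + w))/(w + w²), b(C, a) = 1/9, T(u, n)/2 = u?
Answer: I*√237810/10 ≈ 48.766*I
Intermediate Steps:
T(u, n) = 2*u
b(C, a) = ⅑
p(w) = (-219 + 2*w)/(w + w²)
√(p(b(5, -5)) + T(-303, -505)) = √((-219 + 2*(⅑))/((⅑)*(1 + ⅑)) + 2*(-303)) = √(9*(-219 + 2/9)/(10/9) - 606) = √(9*(9/10)*(-1969/9) - 606) = √(-17721/10 - 606) = √(-23781/10) = I*√237810/10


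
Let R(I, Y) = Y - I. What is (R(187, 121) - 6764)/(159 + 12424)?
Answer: -6830/12583 ≈ -0.54280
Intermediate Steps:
(R(187, 121) - 6764)/(159 + 12424) = ((121 - 1*187) - 6764)/(159 + 12424) = ((121 - 187) - 6764)/12583 = (-66 - 6764)*(1/12583) = -6830*1/12583 = -6830/12583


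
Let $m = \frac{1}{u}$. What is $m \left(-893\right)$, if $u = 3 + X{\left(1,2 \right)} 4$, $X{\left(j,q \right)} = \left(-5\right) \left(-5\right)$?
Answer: $- \frac{893}{103} \approx -8.6699$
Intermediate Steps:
$X{\left(j,q \right)} = 25$
$u = 103$ ($u = 3 + 25 \cdot 4 = 3 + 100 = 103$)
$m = \frac{1}{103} \approx 0.0097087$
$m \left(-893\right) = \frac{1}{103} \left(-893\right) = - \frac{893}{103}$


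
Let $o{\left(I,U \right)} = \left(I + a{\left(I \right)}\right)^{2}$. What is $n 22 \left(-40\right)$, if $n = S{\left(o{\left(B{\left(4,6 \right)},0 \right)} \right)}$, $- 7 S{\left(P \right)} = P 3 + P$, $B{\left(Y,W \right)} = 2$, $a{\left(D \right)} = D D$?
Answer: $\frac{126720}{7} \approx 18103.0$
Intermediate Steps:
$a{\left(D \right)} = D^{2}$
$o{\left(I,U \right)} = \left(I + I^{2}\right)^{2}$
$S{\left(P \right)} = - \frac{4 P}{7}$ ($S{\left(P \right)} = - \frac{P 3 + P}{7} = - \frac{3 P + P}{7} = - \frac{4 P}{7}$)
$n = - \frac{144}{7}$ ($n = - \frac{4 \cdot 2^{2} \left(1 + 2\right)^{2}}{7} = - \frac{4 \cdot 4 \cdot 3^{2}}{7} = - \frac{4 \cdot 4 \cdot 9}{7} = \left(- \frac{4}{7}\right) 36 = - \frac{144}{7} \approx -20.571$)
$n 22 \left(-40\right) = \left(- \frac{144}{7}\right) 22 \left(-40\right) = \left(- \frac{3168}{7}\right) \left(-40\right) = \frac{126720}{7}$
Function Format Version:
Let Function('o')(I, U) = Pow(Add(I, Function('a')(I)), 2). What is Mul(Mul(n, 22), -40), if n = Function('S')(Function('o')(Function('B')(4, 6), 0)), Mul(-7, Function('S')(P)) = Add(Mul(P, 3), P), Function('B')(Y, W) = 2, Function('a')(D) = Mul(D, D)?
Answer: Rational(126720, 7) ≈ 18103.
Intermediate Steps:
Function('a')(D) = Pow(D, 2)
Function('o')(I, U) = Pow(Add(I, Pow(I, 2)), 2)
Function('S')(P) = Mul(Rational(-4, 7), P) (Function('S')(P) = Mul(Rational(-1, 7), Add(Mul(P, 3), P)) = Mul(Rational(-1, 7), Add(Mul(3, P), P)) = Mul(Rational(-1, 7), Mul(4, P)) = Mul(Rational(-4, 7), P))
n = Rational(-144, 7) (n = Mul(Rational(-4, 7), Mul(Pow(2, 2), Pow(Add(1, 2), 2))) = Mul(Rational(-4, 7), Mul(4, Pow(3, 2))) = Mul(Rational(-4, 7), Mul(4, 9)) = Mul(Rational(-4, 7), 36) = Rational(-144, 7) ≈ -20.571)
Mul(Mul(n, 22), -40) = Mul(Mul(Rational(-144, 7), 22), -40) = Mul(Rational(-3168, 7), -40) = Rational(126720, 7)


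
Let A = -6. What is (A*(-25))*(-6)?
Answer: -900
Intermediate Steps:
(A*(-25))*(-6) = -6*(-25)*(-6) = 150*(-6) = -900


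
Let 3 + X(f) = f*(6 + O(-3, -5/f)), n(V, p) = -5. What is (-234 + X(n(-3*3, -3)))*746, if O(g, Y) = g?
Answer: -187992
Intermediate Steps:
X(f) = -3 + 3*f (X(f) = -3 + f*(6 - 3) = -3 + f*3 = -3 + 3*f)
(-234 + X(n(-3*3, -3)))*746 = (-234 + (-3 + 3*(-5)))*746 = (-234 + (-3 - 15))*746 = (-234 - 18)*746 = -252*746 = -187992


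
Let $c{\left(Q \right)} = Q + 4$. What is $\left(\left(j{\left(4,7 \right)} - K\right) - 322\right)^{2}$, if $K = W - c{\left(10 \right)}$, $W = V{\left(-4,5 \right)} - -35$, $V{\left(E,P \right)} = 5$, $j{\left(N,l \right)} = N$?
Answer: $118336$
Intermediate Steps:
$c{\left(Q \right)} = 4 + Q$
$W = 40$ ($W = 5 - -35 = 5 + 35 = 40$)
$K = 26$ ($K = 40 - \left(4 + 10\right) = 40 - 14 = 26$)
$\left(\left(j{\left(4,7 \right)} - K\right) - 322\right)^{2} = \left(\left(4 - 26\right) - 322\right)^{2} = \left(-22 - 322\right)^{2} = \left(-344\right)^{2} = 118336$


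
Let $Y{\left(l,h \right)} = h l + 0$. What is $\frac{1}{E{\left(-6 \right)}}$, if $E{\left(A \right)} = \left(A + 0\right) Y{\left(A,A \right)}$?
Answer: $- \frac{1}{216} \approx -0.0046296$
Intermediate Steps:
$Y{\left(l,h \right)} = h l$
$E{\left(A \right)} = A^{3}$ ($E{\left(A \right)} = \left(A + 0\right) A A = A A^{2} = A^{3}$)
$\frac{1}{E{\left(-6 \right)}} = \frac{1}{\left(-6\right)^{3}} = \frac{1}{-216} = - \frac{1}{216}$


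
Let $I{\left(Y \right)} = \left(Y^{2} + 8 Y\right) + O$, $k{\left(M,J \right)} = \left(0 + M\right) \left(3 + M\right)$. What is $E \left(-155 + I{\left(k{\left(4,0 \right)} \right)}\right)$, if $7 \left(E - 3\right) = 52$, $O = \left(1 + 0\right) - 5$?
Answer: $\frac{61977}{7} \approx 8853.9$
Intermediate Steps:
$O = -4$ ($O = 1 - 5 = -4$)
$k{\left(M,J \right)} = M \left(3 + M\right)$
$E = \frac{73}{7}$ ($E = 3 + \frac{1}{7} \cdot 52 = 3 + \frac{52}{7} = \frac{73}{7} \approx 10.429$)
$I{\left(Y \right)} = -4 + Y^{2} + 8 Y$ ($I{\left(Y \right)} = \left(Y^{2} + 8 Y\right) - 4 = -4 + Y^{2} + 8 Y$)
$E \left(-155 + I{\left(k{\left(4,0 \right)} \right)}\right) = \frac{73 \left(-155 + \left(-4 + \left(4 \left(3 + 4\right)\right)^{2} + 8 \cdot 4 \left(3 + 4\right)\right)\right)}{7} = \frac{73 \left(-155 + \left(-4 + \left(4 \cdot 7\right)^{2} + 8 \cdot 4 \cdot 7\right)\right)}{7} = \frac{73 \left(-155 + \left(-4 + 28^{2} + 8 \cdot 28\right)\right)}{7} = \frac{73 \left(-155 + \left(-4 + 784 + 224\right)\right)}{7} = \frac{73 \left(-155 + 1004\right)}{7} = \frac{73}{7} \cdot 849 = \frac{61977}{7}$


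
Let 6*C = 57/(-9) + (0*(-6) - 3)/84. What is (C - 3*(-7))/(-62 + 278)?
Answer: 10049/108864 ≈ 0.092308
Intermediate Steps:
C = -535/504 (C = (57/(-9) + (0*(-6) - 3)/84)/6 = (57*(-1/9) + (0 - 3)*(1/84))/6 = (-19/3 - 3*1/84)/6 = (-19/3 - 1/28)/6 = (1/6)*(-535/84) = -535/504 ≈ -1.0615)
(C - 3*(-7))/(-62 + 278) = (-535/504 - 3*(-7))/(-62 + 278) = (-535/504 + 21)/216 = (10049/504)*(1/216) = 10049/108864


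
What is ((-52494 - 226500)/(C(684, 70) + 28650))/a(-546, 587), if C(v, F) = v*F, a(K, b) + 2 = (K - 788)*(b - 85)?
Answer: 46499/8541640850 ≈ 5.4438e-6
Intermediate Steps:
a(K, b) = -2 + (-788 + K)*(-85 + b) (a(K, b) = -2 + (K - 788)*(b - 85) = -2 + (-788 + K)*(-85 + b))
C(v, F) = F*v
((-52494 - 226500)/(C(684, 70) + 28650))/a(-546, 587) = ((-52494 - 226500)/(70*684 + 28650))/(66978 - 788*587 - 85*(-546) - 546*587) = (-278994/(47880 + 28650))/(66978 - 462556 + 46410 - 320502) = -278994/76530/(-669670) = -278994*1/76530*(-1/669670) = -46499/12755*(-1/669670) = 46499/8541640850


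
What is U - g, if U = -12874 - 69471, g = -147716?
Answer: 65371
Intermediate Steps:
U = -82345
U - g = -82345 - 1*(-147716) = -82345 + 147716 = 65371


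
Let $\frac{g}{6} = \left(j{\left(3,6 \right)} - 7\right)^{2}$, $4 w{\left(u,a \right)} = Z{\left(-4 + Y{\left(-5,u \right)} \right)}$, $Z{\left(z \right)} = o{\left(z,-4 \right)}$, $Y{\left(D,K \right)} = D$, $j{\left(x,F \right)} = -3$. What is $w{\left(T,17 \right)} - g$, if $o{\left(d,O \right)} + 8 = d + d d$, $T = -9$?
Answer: $-584$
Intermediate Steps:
$o{\left(d,O \right)} = -8 + d + d^{2}$ ($o{\left(d,O \right)} = -8 + \left(d + d d\right) = -8 + \left(d + d^{2}\right) = -8 + d + d^{2}$)
$Z{\left(z \right)} = -8 + z + z^{2}$
$w{\left(u,a \right)} = 16$ ($w{\left(u,a \right)} = \frac{-8 - 9 + \left(-4 - 5\right)^{2}}{4} = \frac{-8 - 9 + \left(-9\right)^{2}}{4} = \frac{-8 - 9 + 81}{4} = \frac{1}{4} \cdot 64 = 16$)
$g = 600$ ($g = 6 \left(-3 - 7\right)^{2} = 6 \left(-10\right)^{2} = 6 \cdot 100 = 600$)
$w{\left(T,17 \right)} - g = 16 - 600 = -584$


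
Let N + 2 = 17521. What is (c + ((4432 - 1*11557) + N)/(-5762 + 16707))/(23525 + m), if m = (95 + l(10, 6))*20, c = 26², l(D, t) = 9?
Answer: 823246/31138525 ≈ 0.026438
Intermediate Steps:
N = 17519 (N = -2 + 17521 = 17519)
c = 676
m = 2080 (m = (95 + 9)*20 = 104*20 = 2080)
(c + ((4432 - 1*11557) + N)/(-5762 + 16707))/(23525 + m) = (676 + ((4432 - 1*11557) + 17519)/(-5762 + 16707))/(23525 + 2080) = (676 + ((4432 - 11557) + 17519)/10945)/25605 = (676 + (-7125 + 17519)*(1/10945))*(1/25605) = (676 + 10394*(1/10945))*(1/25605) = (676 + 10394/10945)*(1/25605) = (7409214/10945)*(1/25605) = 823246/31138525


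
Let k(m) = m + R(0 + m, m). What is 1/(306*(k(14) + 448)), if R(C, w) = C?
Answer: 1/145656 ≈ 6.8655e-6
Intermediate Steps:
k(m) = 2*m (k(m) = m + (0 + m) = m + m = 2*m)
1/(306*(k(14) + 448)) = 1/(306*(2*14 + 448)) = 1/(306*(28 + 448)) = 1/(306*476) = 1/145656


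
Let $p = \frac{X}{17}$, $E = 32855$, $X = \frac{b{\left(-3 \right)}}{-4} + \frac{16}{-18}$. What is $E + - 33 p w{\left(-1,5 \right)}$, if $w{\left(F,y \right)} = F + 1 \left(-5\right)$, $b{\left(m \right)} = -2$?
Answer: $\frac{558458}{17} \approx 32851.0$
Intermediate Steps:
$w{\left(F,y \right)} = -5 + F$ ($w{\left(F,y \right)} = F - 5 = -5 + F$)
$X = - \frac{7}{18}$ ($X = - \frac{2}{-4} + \frac{16}{-18} = \left(-2\right) \left(- \frac{1}{4}\right) + 16 \left(- \frac{1}{18}\right) = \frac{1}{2} - \frac{8}{9} = - \frac{7}{18} \approx -0.38889$)
$p = - \frac{7}{306}$ ($p = - \frac{7}{18 \cdot 17} = \left(- \frac{7}{18}\right) \frac{1}{17} = - \frac{7}{306} \approx -0.022876$)
$E + - 33 p w{\left(-1,5 \right)} = 32855 + \left(-33\right) \left(- \frac{7}{306}\right) \left(-5 - 1\right) = 32855 + \frac{77}{102} \left(-6\right) = 32855 - \frac{77}{17} = \frac{558458}{17}$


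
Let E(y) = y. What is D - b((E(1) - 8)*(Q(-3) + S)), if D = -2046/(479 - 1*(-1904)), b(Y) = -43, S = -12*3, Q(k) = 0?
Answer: 100423/2383 ≈ 42.141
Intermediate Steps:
S = -36
D = -2046/2383 (D = -2046/(479 + 1904) = -2046/2383 ≈ -0.85858)
D - b((E(1) - 8)*(Q(-3) + S)) = -2046/2383 - 1*(-43) = -2046/2383 + 43 = 100423/2383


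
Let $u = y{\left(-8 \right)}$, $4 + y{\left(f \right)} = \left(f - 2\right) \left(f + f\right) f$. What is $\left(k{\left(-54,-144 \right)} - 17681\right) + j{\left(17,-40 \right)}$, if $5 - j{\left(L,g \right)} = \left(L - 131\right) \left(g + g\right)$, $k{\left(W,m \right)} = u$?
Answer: $-28080$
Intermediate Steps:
$y{\left(f \right)} = -4 + 2 f^{2} \left(-2 + f\right)$ ($y{\left(f \right)} = -4 + \left(f - 2\right) \left(f + f\right) f = -4 + \left(-2 + f\right) 2 f f = -4 + 2 f \left(-2 + f\right) f = -4 + 2 f^{2} \left(-2 + f\right)$)
$u = -1284$ ($u = -4 - 4 \left(-8\right)^{2} + 2 \left(-8\right)^{3} = -4 - 256 + 2 \left(-512\right) = -4 - 256 - 1024 = -1284$)
$k{\left(W,m \right)} = -1284$
$j{\left(L,g \right)} = 5 - 2 g \left(-131 + L\right)$ ($j{\left(L,g \right)} = 5 - \left(L - 131\right) \left(g + g\right) = 5 - \left(-131 + L\right) 2 g = 5 - 2 g \left(-131 + L\right)$)
$\left(k{\left(-54,-144 \right)} - 17681\right) + j{\left(17,-40 \right)} = \left(-1284 - 17681\right) + \left(5 + 262 \left(-40\right) - 34 \left(-40\right)\right) = -18965 + \left(5 - 10480 + 1360\right) = -18965 - 9115 = -28080$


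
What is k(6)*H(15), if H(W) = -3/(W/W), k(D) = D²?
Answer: -108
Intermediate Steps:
H(W) = -3 (H(W) = -3/1 = -3*1 = -3)
k(6)*H(15) = 6²*(-3) = 36*(-3) = -108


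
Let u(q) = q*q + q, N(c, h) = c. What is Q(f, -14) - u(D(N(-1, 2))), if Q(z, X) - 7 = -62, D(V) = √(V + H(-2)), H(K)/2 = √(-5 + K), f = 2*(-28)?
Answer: -54 - √(-1 + 2*I*√7) - 2*I*√7 ≈ -55.481 - 7.0783*I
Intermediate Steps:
f = -56
H(K) = 2*√(-5 + K)
D(V) = √(V + 2*I*√7) (D(V) = √(V + 2*√(-5 - 2)) = √(V + 2*√(-7)) = √(V + 2*(I*√7)) = √(V + 2*I*√7))
u(q) = q + q² (u(q) = q² + q = q + q²)
Q(z, X) = -55 (Q(z, X) = 7 - 62 = -55)
Q(f, -14) - u(D(N(-1, 2))) = -55 - √(-1 + 2*I*√7)*(1 + √(-1 + 2*I*√7))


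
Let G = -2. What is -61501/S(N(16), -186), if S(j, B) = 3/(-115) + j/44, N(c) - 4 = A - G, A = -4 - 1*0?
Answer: -155597530/49 ≈ -3.1755e+6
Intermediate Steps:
A = -4 (A = -4 + 0 = -4)
N(c) = 2 (N(c) = 4 + (-4 - 1*(-2)) = 4 + (-4 + 2) = 4 - 2 = 2)
S(j, B) = -3/115 + j/44 (S(j, B) = 3*(-1/115) + j*(1/44) = -3/115 + j/44)
-61501/S(N(16), -186) = -61501/(-3/115 + (1/44)*2) = -61501/(-3/115 + 1/22) = -61501/49/2530 = -61501*2530/49 = -155597530/49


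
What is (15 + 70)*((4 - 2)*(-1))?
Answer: -170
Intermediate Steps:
(15 + 70)*((4 - 2)*(-1)) = 85*(2*(-1)) = 85*(-2) = -170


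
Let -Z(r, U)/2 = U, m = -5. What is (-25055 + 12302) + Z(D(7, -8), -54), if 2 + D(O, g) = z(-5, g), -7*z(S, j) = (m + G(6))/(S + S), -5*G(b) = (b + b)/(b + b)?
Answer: -12645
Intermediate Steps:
G(b) = -⅕ (G(b) = -(b + b)/(5*(b + b)) = -2*b/(5*(2*b)) = -2*b*1/(2*b)/5 = -⅕*1 = -⅕)
z(S, j) = 13/(35*S) (z(S, j) = -(-5 - ⅕)/(7*(S + S)) = -(-26)/(35*(2*S)) = -(-26)*1/(2*S)/35 = -(-13)/(35*S) = 13/(35*S))
D(O, g) = -363/175 (D(O, g) = -2 + (13/35)/(-5) = -2 + (13/35)*(-⅕) = -2 - 13/175 = -363/175)
Z(r, U) = -2*U
(-25055 + 12302) + Z(D(7, -8), -54) = (-25055 + 12302) - 2*(-54) = -12753 + 108 = -12645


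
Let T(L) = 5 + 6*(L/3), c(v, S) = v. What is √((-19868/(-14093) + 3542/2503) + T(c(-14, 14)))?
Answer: I*√25104104514712553/35274779 ≈ 4.4917*I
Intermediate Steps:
T(L) = 5 + 2*L (T(L) = 5 + 6*(L*(⅓)) = 5 + 6*(L/3) = 5 + 2*L)
√((-19868/(-14093) + 3542/2503) + T(c(-14, 14))) = √((-19868/(-14093) + 3542/2503) + (5 + 2*(-14))) = √((-19868*(-1/14093) + 3542*(1/2503)) + (5 - 28)) = √((19868/14093 + 3542/2503) - 23) = √(99647010/35274779 - 23) = √(-711672907/35274779) = I*√25104104514712553/35274779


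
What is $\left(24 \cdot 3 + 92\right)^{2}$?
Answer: $26896$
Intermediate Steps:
$\left(24 \cdot 3 + 92\right)^{2} = \left(72 + 92\right)^{2} = 164^{2} = 26896$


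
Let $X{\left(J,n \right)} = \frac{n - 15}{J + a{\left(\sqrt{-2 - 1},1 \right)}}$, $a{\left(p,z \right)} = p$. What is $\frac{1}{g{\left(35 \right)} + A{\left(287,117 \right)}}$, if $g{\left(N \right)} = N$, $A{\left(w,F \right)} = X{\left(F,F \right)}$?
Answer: $\frac{81859}{2936414} + \frac{17 i \sqrt{3}}{2936414} \approx 0.027877 + 1.0027 \cdot 10^{-5} i$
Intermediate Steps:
$X{\left(J,n \right)} = \frac{-15 + n}{J + i \sqrt{3}}$ ($X{\left(J,n \right)} = \frac{n - 15}{J + \sqrt{-2 - 1}} = \frac{-15 + n}{J + \sqrt{-3}} = \frac{-15 + n}{J + i \sqrt{3}}$)
$A{\left(w,F \right)} = \frac{-15 + F}{F + i \sqrt{3}}$
$\frac{1}{g{\left(35 \right)} + A{\left(287,117 \right)}} = \frac{1}{35 + \frac{-15 + 117}{117 + i \sqrt{3}}} = \frac{1}{35 + \frac{1}{117 + i \sqrt{3}} \cdot 102} = \frac{1}{35 + \frac{102}{117 + i \sqrt{3}}}$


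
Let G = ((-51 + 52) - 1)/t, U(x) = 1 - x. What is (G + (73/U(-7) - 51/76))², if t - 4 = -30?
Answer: 1651225/23104 ≈ 71.469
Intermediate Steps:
t = -26 (t = 4 - 30 = -26)
G = 0 (G = ((-51 + 52) - 1)/(-26) = (1 - 1)*(-1/26) = 0*(-1/26) = 0)
(G + (73/U(-7) - 51/76))² = (0 + (73/(1 - 1*(-7)) - 51/76))² = (0 + (73/(1 + 7) - 51*1/76))² = (0 + (73/8 - 51/76))² = (0 + 1285/152)² = (1285/152)² = 1651225/23104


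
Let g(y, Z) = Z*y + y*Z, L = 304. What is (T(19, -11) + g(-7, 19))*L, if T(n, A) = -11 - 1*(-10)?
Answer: -81168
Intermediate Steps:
g(y, Z) = 2*Z*y (g(y, Z) = Z*y + Z*y = 2*Z*y)
T(n, A) = -1 (T(n, A) = -11 + 10 = -1)
(T(19, -11) + g(-7, 19))*L = (-1 + 2*19*(-7))*304 = (-1 - 266)*304 = -267*304 = -81168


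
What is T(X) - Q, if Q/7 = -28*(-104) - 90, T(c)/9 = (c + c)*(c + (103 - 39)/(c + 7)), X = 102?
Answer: 18376966/109 ≈ 1.6860e+5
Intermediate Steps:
T(c) = 18*c*(c + 64/(7 + c)) (T(c) = 9*((c + c)*(c + (103 - 39)/(c + 7))) = 9*((2*c)*(c + 64/(7 + c))) = 9*(2*c*(c + 64/(7 + c))) = 18*c*(c + 64/(7 + c)))
Q = 19754 (Q = 7*(-28*(-104) - 90) = 7*(2912 - 90) = 7*2822 = 19754)
T(X) - Q = 18*102*(64 + 102² + 7*102)/(7 + 102) - 1*19754 = 18*102*(64 + 10404 + 714)/109 - 19754 = 18*102*(1/109)*11182 - 19754 = 20530152/109 - 19754 = 18376966/109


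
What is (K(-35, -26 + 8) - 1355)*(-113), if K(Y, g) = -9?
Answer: 154132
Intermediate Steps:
(K(-35, -26 + 8) - 1355)*(-113) = (-9 - 1355)*(-113) = -1364*(-113) = 154132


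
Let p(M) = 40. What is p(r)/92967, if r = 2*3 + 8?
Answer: 40/92967 ≈ 0.00043026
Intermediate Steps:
r = 14 (r = 6 + 8 = 14)
p(r)/92967 = 40/92967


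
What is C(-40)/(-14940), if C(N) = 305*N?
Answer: 610/747 ≈ 0.81660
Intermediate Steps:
C(-40)/(-14940) = (305*(-40))/(-14940) = -12200*(-1/14940) = 610/747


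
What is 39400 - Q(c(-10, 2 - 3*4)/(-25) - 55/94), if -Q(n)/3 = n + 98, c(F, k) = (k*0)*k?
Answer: 3731071/94 ≈ 39692.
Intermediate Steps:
c(F, k) = 0 (c(F, k) = 0*k = 0)
Q(n) = -294 - 3*n (Q(n) = -3*(n + 98) = -3*(98 + n) = -294 - 3*n)
39400 - Q(c(-10, 2 - 3*4)/(-25) - 55/94) = 39400 - (-294 - 3*(0/(-25) - 55/94)) = 39400 - (-294 - 3*(0*(-1/25) - 55*1/94)) = 39400 - (-294 - 3*(0 - 55/94)) = 39400 - (-294 - 3*(-55/94)) = 39400 - (-294 + 165/94) = 39400 - 1*(-27471/94) = 39400 + 27471/94 = 3731071/94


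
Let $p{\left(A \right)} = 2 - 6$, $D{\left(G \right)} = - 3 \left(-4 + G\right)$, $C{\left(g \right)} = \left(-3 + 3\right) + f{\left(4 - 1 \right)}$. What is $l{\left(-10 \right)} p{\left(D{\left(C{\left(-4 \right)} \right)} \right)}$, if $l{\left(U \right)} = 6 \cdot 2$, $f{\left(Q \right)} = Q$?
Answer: $-48$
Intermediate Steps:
$C{\left(g \right)} = 3$ ($C{\left(g \right)} = \left(-3 + 3\right) + \left(4 - 1\right) = 0 + \left(4 - 1\right) = 0 + 3 = 3$)
$D{\left(G \right)} = 12 - 3 G$
$p{\left(A \right)} = -4$ ($p{\left(A \right)} = 2 - 6 = -4$)
$l{\left(U \right)} = 12$
$l{\left(-10 \right)} p{\left(D{\left(C{\left(-4 \right)} \right)} \right)} = 12 \left(-4\right) = -48$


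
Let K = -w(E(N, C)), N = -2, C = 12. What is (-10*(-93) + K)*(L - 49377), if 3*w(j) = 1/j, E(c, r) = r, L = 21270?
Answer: -104554917/4 ≈ -2.6139e+7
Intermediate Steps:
w(j) = 1/(3*j)
K = -1/36 (K = -1/(3*12) = -1*1/36 = -1/36 ≈ -0.027778)
(-10*(-93) + K)*(L - 49377) = (-10*(-93) - 1/36)*(21270 - 49377) = (930 - 1/36)*(-28107) = (33479/36)*(-28107) = -104554917/4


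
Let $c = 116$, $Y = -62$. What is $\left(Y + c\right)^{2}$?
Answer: $2916$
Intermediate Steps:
$\left(Y + c\right)^{2} = \left(-62 + 116\right)^{2} = 54^{2} = 2916$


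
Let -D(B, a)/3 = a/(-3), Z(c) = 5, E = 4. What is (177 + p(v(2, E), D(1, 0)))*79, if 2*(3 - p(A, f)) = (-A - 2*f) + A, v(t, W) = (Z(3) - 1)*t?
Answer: 14220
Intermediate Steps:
D(B, a) = a (D(B, a) = -3*a/(-3) = -3*a*(-1)/3 = -(-1)*a = a)
v(t, W) = 4*t (v(t, W) = (5 - 1)*t = 4*t)
p(A, f) = 3 + f (p(A, f) = 3 - ((-A - 2*f) + A)/2 = 3 - (-1)*f = 3 + f)
(177 + p(v(2, E), D(1, 0)))*79 = (177 + (3 + 0))*79 = (177 + 3)*79 = 180*79 = 14220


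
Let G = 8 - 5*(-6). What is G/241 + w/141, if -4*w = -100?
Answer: 11383/33981 ≈ 0.33498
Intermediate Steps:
w = 25 (w = -1/4*(-100) = 25)
G = 38 (G = 8 + 30 = 38)
G/241 + w/141 = 38/241 + 25/141 = 11383/33981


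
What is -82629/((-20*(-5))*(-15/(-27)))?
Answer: -743661/500 ≈ -1487.3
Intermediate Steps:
-82629/((-20*(-5))*(-15/(-27))) = -82629/(100*(-15*(-1/27))) = -82629/(100*(5/9)) = -82629/500/9 = -82629*9/500 = -743661/500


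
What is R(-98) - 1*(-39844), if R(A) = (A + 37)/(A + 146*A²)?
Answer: 55864714523/1402086 ≈ 39844.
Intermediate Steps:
R(A) = (37 + A)/(A + 146*A²)
R(-98) - 1*(-39844) = (37 - 98)/((-98)*(1 + 146*(-98))) - 1*(-39844) = -1/98*(-61)/(1 - 14308) + 39844 = -1/98*(-61)/(-14307) + 39844 = -1/98*(-1/14307)*(-61) + 39844 = -61/1402086 + 39844 = 55864714523/1402086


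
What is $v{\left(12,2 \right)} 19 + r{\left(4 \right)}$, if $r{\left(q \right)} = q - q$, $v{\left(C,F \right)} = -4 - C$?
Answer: $-304$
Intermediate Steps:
$r{\left(q \right)} = 0$
$v{\left(12,2 \right)} 19 + r{\left(4 \right)} = \left(-4 - 12\right) 19 + 0 = \left(-16\right) 19 + 0 = -304 + 0 = -304$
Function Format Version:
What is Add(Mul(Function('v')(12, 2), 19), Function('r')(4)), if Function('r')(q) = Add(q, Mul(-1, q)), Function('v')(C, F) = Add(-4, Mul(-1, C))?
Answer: -304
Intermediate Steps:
Function('r')(q) = 0
Add(Mul(Function('v')(12, 2), 19), Function('r')(4)) = Add(Mul(Add(-4, Mul(-1, 12)), 19), 0) = Add(Mul(Add(-4, -12), 19), 0) = Add(Mul(-16, 19), 0) = Add(-304, 0) = -304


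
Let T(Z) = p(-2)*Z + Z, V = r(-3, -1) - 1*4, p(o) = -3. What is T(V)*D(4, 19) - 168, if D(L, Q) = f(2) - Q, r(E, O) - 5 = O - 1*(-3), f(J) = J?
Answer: -66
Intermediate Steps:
r(E, O) = 8 + O (r(E, O) = 5 + (O - 1*(-3)) = 5 + (O + 3) = 5 + (3 + O) = 8 + O)
D(L, Q) = 2 - Q
V = 3 (V = (8 - 1) - 1*4 = 7 - 4 = 3)
T(Z) = -2*Z (T(Z) = -3*Z + Z = -2*Z)
T(V)*D(4, 19) - 168 = (-2*3)*(2 - 1*19) - 168 = -6*(2 - 19) - 168 = -6*(-17) - 168 = 102 - 168 = -66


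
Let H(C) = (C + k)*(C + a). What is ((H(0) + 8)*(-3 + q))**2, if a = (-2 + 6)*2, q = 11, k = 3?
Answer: 65536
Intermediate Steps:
a = 8 (a = 4*2 = 8)
H(C) = (3 + C)*(8 + C) (H(C) = (C + 3)*(C + 8) = (3 + C)*(8 + C))
((H(0) + 8)*(-3 + q))**2 = (((24 + 0**2 + 11*0) + 8)*(-3 + 11))**2 = (((24 + 0 + 0) + 8)*8)**2 = ((24 + 8)*8)**2 = (32*8)**2 = 256**2 = 65536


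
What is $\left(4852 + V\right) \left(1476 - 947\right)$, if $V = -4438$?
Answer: $219006$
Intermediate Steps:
$\left(4852 + V\right) \left(1476 - 947\right) = \left(4852 - 4438\right) \left(1476 - 947\right) = 414 \cdot 529 = 219006$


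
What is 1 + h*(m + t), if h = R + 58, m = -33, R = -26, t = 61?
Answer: 897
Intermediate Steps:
h = 32 (h = -26 + 58 = 32)
1 + h*(m + t) = 1 + 32*(-33 + 61) = 1 + 32*28 = 1 + 896 = 897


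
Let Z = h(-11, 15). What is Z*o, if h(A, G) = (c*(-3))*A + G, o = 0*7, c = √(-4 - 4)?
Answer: 0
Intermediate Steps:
c = 2*I*√2 (c = √(-8) = 2*I*√2 ≈ 2.8284*I)
o = 0
h(A, G) = G - 6*I*A*√2 (h(A, G) = ((2*I*√2)*(-3))*A + G = (-6*I*√2)*A + G = -6*I*A*√2 + G = G - 6*I*A*√2)
Z = 15 + 66*I*√2 (Z = 15 - 6*I*(-11)*√2 = 15 + 66*I*√2 ≈ 15.0 + 93.338*I)
Z*o = (15 + 66*I*√2)*0 = 0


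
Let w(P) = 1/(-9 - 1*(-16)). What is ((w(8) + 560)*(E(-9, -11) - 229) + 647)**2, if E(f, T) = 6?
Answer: 756645981316/49 ≈ 1.5442e+10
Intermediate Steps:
w(P) = 1/7 (w(P) = 1/(-9 + 16) = 1/7)
((w(8) + 560)*(E(-9, -11) - 229) + 647)**2 = ((1/7 + 560)*(6 - 229) + 647)**2 = ((3921/7)*(-223) + 647)**2 = (-874383/7 + 647)**2 = (-869854/7)**2 = 756645981316/49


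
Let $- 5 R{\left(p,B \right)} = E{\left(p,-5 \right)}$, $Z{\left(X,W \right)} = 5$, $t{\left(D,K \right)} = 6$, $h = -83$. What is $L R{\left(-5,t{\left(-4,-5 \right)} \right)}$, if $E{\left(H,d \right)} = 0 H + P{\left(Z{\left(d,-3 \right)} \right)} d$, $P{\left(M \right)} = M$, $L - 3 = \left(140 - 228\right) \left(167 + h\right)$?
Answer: $-36945$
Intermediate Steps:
$L = -7389$ ($L = 3 + \left(140 - 228\right) \left(167 - 83\right) = 3 - 7392 = -7389$)
$E{\left(H,d \right)} = 5 d$ ($E{\left(H,d \right)} = 0 H + 5 d = 0 + 5 d = 5 d$)
$R{\left(p,B \right)} = 5$ ($R{\left(p,B \right)} = - \frac{5 \left(-5\right)}{5} = \left(- \frac{1}{5}\right) \left(-25\right) = 5$)
$L R{\left(-5,t{\left(-4,-5 \right)} \right)} = \left(-7389\right) 5 = -36945$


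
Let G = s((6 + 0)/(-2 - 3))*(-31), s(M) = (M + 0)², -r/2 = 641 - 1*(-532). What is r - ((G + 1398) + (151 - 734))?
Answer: -77909/25 ≈ -3116.4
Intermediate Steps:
r = -2346 (r = -2*(641 - 1*(-532)) = -2*(641 + 532) = -2*1173 = -2346)
s(M) = M²
G = -1116/25 (G = ((6 + 0)/(-2 - 3))²*(-31) = (6/(-5))²*(-31) = (6*(-⅕))²*(-31) = (-6/5)²*(-31) = (36/25)*(-31) = -1116/25 ≈ -44.640)
r - ((G + 1398) + (151 - 734)) = -2346 - ((-1116/25 + 1398) + (151 - 734)) = -2346 - (33834/25 - 583) = -2346 - 1*19259/25 = -2346 - 19259/25 = -77909/25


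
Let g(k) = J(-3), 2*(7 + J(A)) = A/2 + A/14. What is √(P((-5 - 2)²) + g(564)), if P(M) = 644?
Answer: √31171/7 ≈ 25.222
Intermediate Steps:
J(A) = -7 + 2*A/7 (J(A) = -7 + (A/2 + A/14)/2 = -7 + (4*A/7)/2 = -7 + 2*A/7)
g(k) = -55/7 (g(k) = -7 + (2/7)*(-3) = -7 - 6/7 = -55/7)
√(P((-5 - 2)²) + g(564)) = √(644 - 55/7) = √(4453/7) = √31171/7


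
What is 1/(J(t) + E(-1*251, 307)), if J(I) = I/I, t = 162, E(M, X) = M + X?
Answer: 1/57 ≈ 0.017544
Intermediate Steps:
J(I) = 1
1/(J(t) + E(-1*251, 307)) = 1/(1 + (-1*251 + 307)) = 1/(1 + (-251 + 307)) = 1/(1 + 56) = 1/57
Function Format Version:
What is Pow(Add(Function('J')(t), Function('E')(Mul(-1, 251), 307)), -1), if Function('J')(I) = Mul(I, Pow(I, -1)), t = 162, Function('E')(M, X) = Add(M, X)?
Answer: Rational(1, 57) ≈ 0.017544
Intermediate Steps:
Function('J')(I) = 1
Pow(Add(Function('J')(t), Function('E')(Mul(-1, 251), 307)), -1) = Pow(Add(1, Add(Mul(-1, 251), 307)), -1) = Pow(Add(1, Add(-251, 307)), -1) = Pow(Add(1, 56), -1) = Pow(57, -1) = Rational(1, 57)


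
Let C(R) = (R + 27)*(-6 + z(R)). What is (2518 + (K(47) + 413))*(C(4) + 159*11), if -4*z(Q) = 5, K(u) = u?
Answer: 9078433/2 ≈ 4.5392e+6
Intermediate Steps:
z(Q) = -5/4 (z(Q) = -1/4*5 = -5/4)
C(R) = -783/4 - 29*R/4 (C(R) = (R + 27)*(-6 - 5/4) = (27 + R)*(-29/4) = -783/4 - 29*R/4)
(2518 + (K(47) + 413))*(C(4) + 159*11) = (2518 + (47 + 413))*((-783/4 - 29/4*4) + 159*11) = (2518 + 460)*((-783/4 - 29) + 1749) = 2978*(-899/4 + 1749) = 2978*(6097/4) = 9078433/2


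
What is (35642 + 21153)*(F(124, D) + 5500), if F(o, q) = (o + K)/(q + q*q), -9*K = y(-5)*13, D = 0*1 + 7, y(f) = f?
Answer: 157502814895/504 ≈ 3.1251e+8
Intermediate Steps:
D = 7 (D = 0 + 7 = 7)
K = 65/9 (K = -(-5)*13/9 = -⅑*(-65) = 65/9 ≈ 7.2222)
F(o, q) = (65/9 + o)/(q + q²) (F(o, q) = (o + 65/9)/(q + q*q) = (65/9 + o)/(q + q²))
(35642 + 21153)*(F(124, D) + 5500) = (35642 + 21153)*((65/9 + 124)/(7*(1 + 7)) + 5500) = 56795*((⅐)*(1181/9)/8 + 5500) = 56795*((⅐)*(⅛)*(1181/9) + 5500) = 56795*(1181/504 + 5500) = 56795*(2773181/504) = 157502814895/504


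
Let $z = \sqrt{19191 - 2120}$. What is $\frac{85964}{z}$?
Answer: $\frac{85964 \sqrt{17071}}{17071} \approx 657.94$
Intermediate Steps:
$z = \sqrt{17071} \approx 130.66$
$\frac{85964}{z} = \frac{85964}{\sqrt{17071}} = 85964 \frac{\sqrt{17071}}{17071} = \frac{85964 \sqrt{17071}}{17071}$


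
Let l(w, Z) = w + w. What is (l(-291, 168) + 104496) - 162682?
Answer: -58768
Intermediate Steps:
l(w, Z) = 2*w
(l(-291, 168) + 104496) - 162682 = (2*(-291) + 104496) - 162682 = (-582 + 104496) - 162682 = 103914 - 162682 = -58768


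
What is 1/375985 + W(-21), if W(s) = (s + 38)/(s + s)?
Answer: -6391703/15791370 ≈ -0.40476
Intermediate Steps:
W(s) = (38 + s)/(2*s) (W(s) = (38 + s)/((2*s)) = (38 + s)*(1/(2*s)) = (38 + s)/(2*s))
1/375985 + W(-21) = 1/375985 + (½)*(38 - 21)/(-21) = 1/375985 + (½)*(-1/21)*17 = 1/375985 - 17/42 = -6391703/15791370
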